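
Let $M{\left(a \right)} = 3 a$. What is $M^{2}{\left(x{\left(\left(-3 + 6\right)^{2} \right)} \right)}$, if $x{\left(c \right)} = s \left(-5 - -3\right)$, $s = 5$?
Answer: $900$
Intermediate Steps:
$x{\left(c \right)} = -10$ ($x{\left(c \right)} = 5 \left(-5 - -3\right) = 5 \left(-5 + 3\right) = 5 \left(-2\right) = -10$)
$M^{2}{\left(x{\left(\left(-3 + 6\right)^{2} \right)} \right)} = \left(3 \left(-10\right)\right)^{2} = \left(-30\right)^{2} = 900$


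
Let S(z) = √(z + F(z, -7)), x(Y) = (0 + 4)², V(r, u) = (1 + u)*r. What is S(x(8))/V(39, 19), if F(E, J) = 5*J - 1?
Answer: I*√5/390 ≈ 0.0057335*I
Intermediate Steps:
V(r, u) = r*(1 + u)
x(Y) = 16 (x(Y) = 4² = 16)
F(E, J) = -1 + 5*J
S(z) = √(-36 + z) (S(z) = √(z + (-1 + 5*(-7))) = √(z + (-1 - 35)) = √(z - 36) = √(-36 + z))
S(x(8))/V(39, 19) = √(-36 + 16)/((39*(1 + 19))) = √(-20)/((39*20)) = (2*I*√5)/780 = (2*I*√5)*(1/780) = I*√5/390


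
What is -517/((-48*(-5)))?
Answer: -517/240 ≈ -2.1542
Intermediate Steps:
-517/((-48*(-5))) = -517/240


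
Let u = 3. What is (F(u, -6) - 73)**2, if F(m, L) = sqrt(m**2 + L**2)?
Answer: 5374 - 438*sqrt(5) ≈ 4394.6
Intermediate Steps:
F(m, L) = sqrt(L**2 + m**2)
(F(u, -6) - 73)**2 = (sqrt((-6)**2 + 3**2) - 73)**2 = (sqrt(36 + 9) - 73)**2 = (sqrt(45) - 73)**2 = (3*sqrt(5) - 73)**2 = (-73 + 3*sqrt(5))**2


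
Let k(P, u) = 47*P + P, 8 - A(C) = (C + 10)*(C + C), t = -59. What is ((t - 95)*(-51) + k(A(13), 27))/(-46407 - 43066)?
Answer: 20466/89473 ≈ 0.22874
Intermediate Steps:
A(C) = 8 - 2*C*(10 + C) (A(C) = 8 - (C + 10)*(C + C) = 8 - (10 + C)*2*C = 8 - 2*C*(10 + C))
k(P, u) = 48*P
((t - 95)*(-51) + k(A(13), 27))/(-46407 - 43066) = ((-59 - 95)*(-51) + 48*(8 - 20*13 - 2*13²))/(-46407 - 43066) = (-154*(-51) + 48*(8 - 260 - 2*169))/(-89473) = (7854 + 48*(8 - 260 - 338))*(-1/89473) = (7854 + 48*(-590))*(-1/89473) = (7854 - 28320)*(-1/89473) = -20466*(-1/89473) = 20466/89473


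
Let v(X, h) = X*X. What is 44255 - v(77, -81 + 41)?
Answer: 38326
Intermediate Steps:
v(X, h) = X²
44255 - v(77, -81 + 41) = 44255 - 1*77² = 44255 - 1*5929 = 44255 - 5929 = 38326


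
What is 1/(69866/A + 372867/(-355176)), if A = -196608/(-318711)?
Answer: 484933632/54921201125935 ≈ 8.8296e-6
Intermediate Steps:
A = 65536/106237 (A = -196608*(-1/318711) = 65536/106237 ≈ 0.61689)
1/(69866/A + 372867/(-355176)) = 1/(69866/(65536/106237) + 372867/(-355176)) = 1/(69866*(106237/65536) + 372867*(-1/355176)) = 1/(3711177121/32768 - 124289/118392) = 1/(54921201125935/484933632) = 484933632/54921201125935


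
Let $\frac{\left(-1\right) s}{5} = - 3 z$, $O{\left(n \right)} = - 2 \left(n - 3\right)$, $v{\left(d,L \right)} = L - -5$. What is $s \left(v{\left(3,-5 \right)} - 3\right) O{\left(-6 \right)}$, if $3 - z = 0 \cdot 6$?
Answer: $-2430$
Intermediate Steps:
$v{\left(d,L \right)} = 5 + L$ ($v{\left(d,L \right)} = L + 5 = 5 + L$)
$z = 3$ ($z = 3 - 0 \cdot 6 = 3 - 0 = 3 + 0 = 3$)
$O{\left(n \right)} = 6 - 2 n$ ($O{\left(n \right)} = - 2 \left(-3 + n\right) = 6 - 2 n$)
$s = 45$ ($s = - 5 \left(\left(-3\right) 3\right) = \left(-5\right) \left(-9\right) = 45$)
$s \left(v{\left(3,-5 \right)} - 3\right) O{\left(-6 \right)} = 45 \left(\left(5 - 5\right) - 3\right) \left(6 - -12\right) = 45 \left(0 - 3\right) \left(6 + 12\right) = 45 \left(-3\right) 18 = \left(-135\right) 18 = -2430$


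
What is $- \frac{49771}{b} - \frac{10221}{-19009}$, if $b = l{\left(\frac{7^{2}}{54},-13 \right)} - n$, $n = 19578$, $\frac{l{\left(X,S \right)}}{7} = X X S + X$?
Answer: $\frac{3344373805281}{1089014527753} \approx 3.071$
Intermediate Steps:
$l{\left(X,S \right)} = 7 X + 7 S X^{2}$ ($l{\left(X,S \right)} = 7 \left(X X S + X\right) = 7 \left(X^{2} S + X\right) = 7 \left(S X^{2} + X\right) = 7 \left(X + S X^{2}\right) = 7 X + 7 S X^{2}$)
$b = - \frac{57289417}{2916}$ ($b = 7 \frac{7^{2}}{54} \left(1 - 13 \frac{7^{2}}{54}\right) - 19578 = 7 \cdot 49 \cdot \frac{1}{54} \left(1 - 13 \cdot 49 \cdot \frac{1}{54}\right) - 19578 = 7 \cdot \frac{49}{54} \left(1 - \frac{637}{54}\right) - 19578 = 7 \cdot \frac{49}{54} \left(- \frac{583}{54}\right) - 19578 = - \frac{199969}{2916} - 19578 = - \frac{57289417}{2916} \approx -19647.0$)
$- \frac{49771}{b} - \frac{10221}{-19009} = - \frac{49771}{- \frac{57289417}{2916}} - \frac{10221}{-19009} = \left(-49771\right) \left(- \frac{2916}{57289417}\right) - - \frac{10221}{19009} = \frac{145132236}{57289417} + \frac{10221}{19009} = \frac{3344373805281}{1089014527753}$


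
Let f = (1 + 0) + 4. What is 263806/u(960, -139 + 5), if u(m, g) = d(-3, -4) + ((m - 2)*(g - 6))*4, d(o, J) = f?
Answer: -263806/536475 ≈ -0.49174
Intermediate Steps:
f = 5 (f = 1 + 4 = 5)
d(o, J) = 5
u(m, g) = 5 + 4*(-6 + g)*(-2 + m) (u(m, g) = 5 + ((m - 2)*(g - 6))*4 = 5 + ((-2 + m)*(-6 + g))*4 = 5 + ((-6 + g)*(-2 + m))*4 = 5 + 4*(-6 + g)*(-2 + m))
263806/u(960, -139 + 5) = 263806/(53 - 24*960 - 8*(-139 + 5) + 4*(-139 + 5)*960) = 263806/(53 - 23040 - 8*(-134) + 4*(-134)*960) = 263806/(53 - 23040 + 1072 - 514560) = 263806/(-536475) = 263806*(-1/536475) = -263806/536475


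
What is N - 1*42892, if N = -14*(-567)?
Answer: -34954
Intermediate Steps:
N = 7938
N - 1*42892 = 7938 - 1*42892 = 7938 - 42892 = -34954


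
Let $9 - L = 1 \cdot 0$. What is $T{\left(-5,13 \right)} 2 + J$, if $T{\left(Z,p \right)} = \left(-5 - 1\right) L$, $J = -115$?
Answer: $-223$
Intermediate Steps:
$L = 9$ ($L = 9 - 1 \cdot 0 = 9 - 0 = 9 + 0 = 9$)
$T{\left(Z,p \right)} = -54$ ($T{\left(Z,p \right)} = \left(-5 - 1\right) 9 = \left(-6\right) 9 = -54$)
$T{\left(-5,13 \right)} 2 + J = \left(-54\right) 2 - 115 = -108 - 115 = -223$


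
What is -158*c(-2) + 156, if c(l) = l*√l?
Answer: 156 + 316*I*√2 ≈ 156.0 + 446.89*I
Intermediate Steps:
c(l) = l^(3/2)
-158*c(-2) + 156 = -(-316)*I*√2 + 156 = 316*I*√2 + 156 = 156 + 316*I*√2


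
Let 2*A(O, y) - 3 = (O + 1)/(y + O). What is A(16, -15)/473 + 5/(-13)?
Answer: -2235/6149 ≈ -0.36347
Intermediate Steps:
A(O, y) = 3/2 + (1 + O)/(2*(O + y)) (A(O, y) = 3/2 + ((O + 1)/(y + O))/2 = 3/2 + ((1 + O)/(O + y))/2 = 3/2 + (1 + O)/(2*(O + y)))
A(16, -15)/473 + 5/(-13) = ((1 + 3*(-15) + 4*16)/(2*(16 - 15)))/473 + 5/(-13) = ((½)*(1 - 45 + 64)/1)*(1/473) + 5*(-1/13) = ((½)*1*20)*(1/473) - 5/13 = 10*(1/473) - 5/13 = 10/473 - 5/13 = -2235/6149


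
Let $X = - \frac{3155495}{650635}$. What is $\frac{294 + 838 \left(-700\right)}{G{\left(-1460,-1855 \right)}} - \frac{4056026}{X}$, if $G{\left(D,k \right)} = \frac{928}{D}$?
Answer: $\frac{128752751733687}{73207484} \approx 1.7587 \cdot 10^{6}$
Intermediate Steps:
$X = - \frac{631099}{130127}$ ($X = \left(-3155495\right) \frac{1}{650635} = - \frac{631099}{130127} \approx -4.8499$)
$\frac{294 + 838 \left(-700\right)}{G{\left(-1460,-1855 \right)}} - \frac{4056026}{X} = \frac{294 + 838 \left(-700\right)}{928 \frac{1}{-1460}} - \frac{4056026}{- \frac{631099}{130127}} = \frac{294 - 586600}{928 \left(- \frac{1}{1460}\right)} - - \frac{527798495302}{631099} = - \frac{586306}{- \frac{232}{365}} + \frac{527798495302}{631099} = \left(-586306\right) \left(- \frac{365}{232}\right) + \frac{527798495302}{631099} = \frac{107000845}{116} + \frac{527798495302}{631099} = \frac{128752751733687}{73207484}$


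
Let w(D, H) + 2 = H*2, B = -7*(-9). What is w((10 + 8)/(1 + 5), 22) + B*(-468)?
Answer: -29442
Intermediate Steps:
B = 63
w(D, H) = -2 + 2*H (w(D, H) = -2 + H*2 = -2 + 2*H)
w((10 + 8)/(1 + 5), 22) + B*(-468) = (-2 + 2*22) + 63*(-468) = (-2 + 44) - 29484 = 42 - 29484 = -29442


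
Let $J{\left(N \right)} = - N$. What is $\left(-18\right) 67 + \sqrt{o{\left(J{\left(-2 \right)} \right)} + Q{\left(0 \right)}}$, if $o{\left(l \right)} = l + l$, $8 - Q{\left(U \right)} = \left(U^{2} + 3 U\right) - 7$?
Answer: $-1206 + \sqrt{19} \approx -1201.6$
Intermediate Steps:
$Q{\left(U \right)} = 15 - U^{2} - 3 U$ ($Q{\left(U \right)} = 8 - \left(\left(U^{2} + 3 U\right) - 7\right) = 8 - \left(-7 + U^{2} + 3 U\right) = 15 - U^{2} - 3 U$)
$o{\left(l \right)} = 2 l$
$\left(-18\right) 67 + \sqrt{o{\left(J{\left(-2 \right)} \right)} + Q{\left(0 \right)}} = \left(-18\right) 67 + \sqrt{2 \left(\left(-1\right) \left(-2\right)\right) - -15} = -1206 + \sqrt{2 \cdot 2 + \left(15 - 0 + 0\right)} = -1206 + \sqrt{4 + \left(15 + 0 + 0\right)} = -1206 + \sqrt{4 + 15} = -1206 + \sqrt{19}$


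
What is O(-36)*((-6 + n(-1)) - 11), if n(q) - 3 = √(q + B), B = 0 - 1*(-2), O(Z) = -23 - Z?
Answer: -169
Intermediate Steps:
B = 2 (B = 0 + 2 = 2)
n(q) = 3 + √(2 + q) (n(q) = 3 + √(q + 2) = 3 + √(2 + q))
O(-36)*((-6 + n(-1)) - 11) = (-23 - 1*(-36))*((-6 + (3 + √(2 - 1))) - 11) = (-23 + 36)*((-6 + (3 + √1)) - 11) = 13*((-6 + (3 + 1)) - 11) = 13*((-6 + 4) - 11) = 13*(-2 - 11) = 13*(-13) = -169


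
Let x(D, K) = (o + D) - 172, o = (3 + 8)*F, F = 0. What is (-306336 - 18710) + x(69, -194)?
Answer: -325149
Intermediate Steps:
o = 0 (o = (3 + 8)*0 = 11*0 = 0)
x(D, K) = -172 + D (x(D, K) = (0 + D) - 172 = D - 172 = -172 + D)
(-306336 - 18710) + x(69, -194) = (-306336 - 18710) + (-172 + 69) = -325046 - 103 = -325149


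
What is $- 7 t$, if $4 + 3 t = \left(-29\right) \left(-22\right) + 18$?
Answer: $- \frac{4564}{3} \approx -1521.3$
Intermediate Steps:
$t = \frac{652}{3}$ ($t = - \frac{4}{3} + \frac{\left(-29\right) \left(-22\right) + 18}{3} = - \frac{4}{3} + \frac{638 + 18}{3} = - \frac{4}{3} + \frac{1}{3} \cdot 656 = - \frac{4}{3} + \frac{656}{3} = \frac{652}{3} \approx 217.33$)
$- 7 t = \left(-7\right) \frac{652}{3} = - \frac{4564}{3}$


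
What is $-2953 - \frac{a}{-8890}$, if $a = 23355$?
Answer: $- \frac{5245763}{1778} \approx -2950.4$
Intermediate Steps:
$-2953 - \frac{a}{-8890} = -2953 - \frac{23355}{-8890} = -2953 - 23355 \left(- \frac{1}{8890}\right) = -2953 - - \frac{4671}{1778} = -2953 + \frac{4671}{1778} = - \frac{5245763}{1778}$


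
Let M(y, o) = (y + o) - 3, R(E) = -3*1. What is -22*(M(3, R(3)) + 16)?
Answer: -286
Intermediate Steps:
R(E) = -3
M(y, o) = -3 + o + y (M(y, o) = (o + y) - 3 = -3 + o + y)
-22*(M(3, R(3)) + 16) = -22*((-3 - 3 + 3) + 16) = -22*(-3 + 16) = -22*13 = -286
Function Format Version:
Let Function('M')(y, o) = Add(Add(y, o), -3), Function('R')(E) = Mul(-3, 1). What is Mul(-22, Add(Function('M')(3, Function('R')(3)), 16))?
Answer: -286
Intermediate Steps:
Function('R')(E) = -3
Function('M')(y, o) = Add(-3, o, y) (Function('M')(y, o) = Add(Add(o, y), -3) = Add(-3, o, y))
Mul(-22, Add(Function('M')(3, Function('R')(3)), 16)) = Mul(-22, Add(Add(-3, -3, 3), 16)) = Mul(-22, Add(-3, 16)) = Mul(-22, 13) = -286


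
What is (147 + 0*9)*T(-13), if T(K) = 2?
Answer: 294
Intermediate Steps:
(147 + 0*9)*T(-13) = (147 + 0*9)*2 = (147 + 0)*2 = 147*2 = 294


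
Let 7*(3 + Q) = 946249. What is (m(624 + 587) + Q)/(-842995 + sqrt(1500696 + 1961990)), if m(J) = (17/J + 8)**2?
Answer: -167192708751728455/1042164241291897619 - 198331791709*sqrt(3462686)/1042164241291897619 ≈ -0.16078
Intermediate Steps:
Q = 946228/7 (Q = -3 + (1/7)*946249 = -3 + 946249/7 = 946228/7 ≈ 1.3518e+5)
m(J) = (8 + 17/J)**2
(m(624 + 587) + Q)/(-842995 + sqrt(1500696 + 1961990)) = ((17 + 8*(624 + 587))**2/(624 + 587)**2 + 946228/7)/(-842995 + sqrt(1500696 + 1961990)) = ((17 + 8*1211)**2/1211**2 + 946228/7)/(-842995 + sqrt(3462686)) = ((17 + 9688)**2/1466521 + 946228/7)/(-842995 + sqrt(3462686)) = ((1/1466521)*9705**2 + 946228/7)/(-842995 + sqrt(3462686)) = ((1/1466521)*94187025 + 946228/7)/(-842995 + sqrt(3462686)) = (94187025/1466521 + 946228/7)/(-842995 + sqrt(3462686)) = 198331791709/(1466521*(-842995 + sqrt(3462686)))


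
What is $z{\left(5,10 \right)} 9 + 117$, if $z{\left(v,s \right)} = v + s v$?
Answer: $612$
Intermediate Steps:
$z{\left(5,10 \right)} 9 + 117 = 5 \left(1 + 10\right) 9 + 117 = 5 \cdot 11 \cdot 9 + 117 = 55 \cdot 9 + 117 = 495 + 117 = 612$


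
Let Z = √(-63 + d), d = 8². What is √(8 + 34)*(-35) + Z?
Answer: 1 - 35*√42 ≈ -225.83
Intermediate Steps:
d = 64
Z = 1 (Z = √(-63 + 64) = √1 = 1)
√(8 + 34)*(-35) + Z = √(8 + 34)*(-35) + 1 = √42*(-35) + 1 = -35*√42 + 1 = 1 - 35*√42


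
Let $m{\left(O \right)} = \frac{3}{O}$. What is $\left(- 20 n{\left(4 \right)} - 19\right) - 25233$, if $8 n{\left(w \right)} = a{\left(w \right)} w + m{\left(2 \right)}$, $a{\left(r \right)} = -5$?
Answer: $- \frac{100823}{4} \approx -25206.0$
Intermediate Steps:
$n{\left(w \right)} = \frac{3}{16} - \frac{5 w}{8}$ ($n{\left(w \right)} = \frac{- 5 w + \frac{3}{2}}{8} = \frac{\frac{3}{2} - 5 w}{8} = \frac{3}{16} - \frac{5 w}{8}$)
$\left(- 20 n{\left(4 \right)} - 19\right) - 25233 = \left(- 20 \left(\frac{3}{16} - \frac{5}{2}\right) - 19\right) - 25233 = \left(\left(-20\right) \left(- \frac{37}{16}\right) - 19\right) - 25233 = \left(\frac{185}{4} - 19\right) - 25233 = \frac{109}{4} - 25233 = - \frac{100823}{4}$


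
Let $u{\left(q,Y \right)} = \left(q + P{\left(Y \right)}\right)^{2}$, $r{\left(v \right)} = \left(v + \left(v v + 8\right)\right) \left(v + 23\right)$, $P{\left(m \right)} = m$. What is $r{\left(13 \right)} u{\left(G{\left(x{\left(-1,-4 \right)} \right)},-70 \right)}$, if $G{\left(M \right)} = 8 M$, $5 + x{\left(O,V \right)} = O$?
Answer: $95240160$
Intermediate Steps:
$x{\left(O,V \right)} = -5 + O$
$r{\left(v \right)} = \left(23 + v\right) \left(8 + v + v^{2}\right)$ ($r{\left(v \right)} = \left(v + \left(v^{2} + 8\right)\right) \left(23 + v\right) = \left(v + \left(8 + v^{2}\right)\right) \left(23 + v\right) = \left(8 + v + v^{2}\right) \left(23 + v\right) = \left(23 + v\right) \left(8 + v + v^{2}\right)$)
$u{\left(q,Y \right)} = \left(Y + q\right)^{2}$ ($u{\left(q,Y \right)} = \left(q + Y\right)^{2} = \left(Y + q\right)^{2}$)
$r{\left(13 \right)} u{\left(G{\left(x{\left(-1,-4 \right)} \right)},-70 \right)} = \left(184 + 13^{3} + 24 \cdot 13^{2} + 31 \cdot 13\right) \left(-70 + 8 \left(-5 - 1\right)\right)^{2} = \left(184 + 2197 + 24 \cdot 169 + 403\right) \left(-70 + 8 \left(-6\right)\right)^{2} = \left(184 + 2197 + 4056 + 403\right) \left(-70 - 48\right)^{2} = 6840 \left(-118\right)^{2} = 6840 \cdot 13924 = 95240160$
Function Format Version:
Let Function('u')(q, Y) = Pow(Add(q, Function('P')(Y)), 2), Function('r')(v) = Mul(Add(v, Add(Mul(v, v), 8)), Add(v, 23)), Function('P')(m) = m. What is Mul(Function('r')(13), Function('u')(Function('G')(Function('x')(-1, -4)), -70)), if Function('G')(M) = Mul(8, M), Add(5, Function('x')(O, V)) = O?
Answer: 95240160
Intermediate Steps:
Function('x')(O, V) = Add(-5, O)
Function('r')(v) = Mul(Add(23, v), Add(8, v, Pow(v, 2))) (Function('r')(v) = Mul(Add(v, Add(Pow(v, 2), 8)), Add(23, v)) = Mul(Add(v, Add(8, Pow(v, 2))), Add(23, v)) = Mul(Add(8, v, Pow(v, 2)), Add(23, v)) = Mul(Add(23, v), Add(8, v, Pow(v, 2))))
Function('u')(q, Y) = Pow(Add(Y, q), 2) (Function('u')(q, Y) = Pow(Add(q, Y), 2) = Pow(Add(Y, q), 2))
Mul(Function('r')(13), Function('u')(Function('G')(Function('x')(-1, -4)), -70)) = Mul(Add(184, Pow(13, 3), Mul(24, Pow(13, 2)), Mul(31, 13)), Pow(Add(-70, Mul(8, Add(-5, -1))), 2)) = Mul(Add(184, 2197, Mul(24, 169), 403), Pow(Add(-70, Mul(8, -6)), 2)) = Mul(Add(184, 2197, 4056, 403), Pow(Add(-70, -48), 2)) = Mul(6840, Pow(-118, 2)) = Mul(6840, 13924) = 95240160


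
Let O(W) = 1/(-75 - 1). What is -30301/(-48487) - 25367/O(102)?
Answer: 93477729705/48487 ≈ 1.9279e+6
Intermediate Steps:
O(W) = -1/76 (O(W) = 1/(-76) = -1/76)
-30301/(-48487) - 25367/O(102) = -30301/(-48487) - 25367/(-1/76) = -30301*(-1/48487) - 25367*(-76) = 30301/48487 + 1927892 = 93477729705/48487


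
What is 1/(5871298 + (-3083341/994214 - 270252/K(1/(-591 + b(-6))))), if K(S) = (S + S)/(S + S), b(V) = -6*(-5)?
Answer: 994214/5568635264503 ≈ 1.7854e-7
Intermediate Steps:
b(V) = 30
K(S) = 1 (K(S) = (2*S)/((2*S)) = (2*S)*(1/(2*S)) = 1)
1/(5871298 + (-3083341/994214 - 270252/K(1/(-591 + b(-6))))) = 1/(5871298 + (-3083341/994214 - 270252/1)) = 1/(5871298 + (-3083341*1/994214 - 270252*1)) = 1/(5871298 + (-3083341/994214 - 270252)) = 1/(5871298 - 268691405269/994214) = 1/(5568635264503/994214) = 994214/5568635264503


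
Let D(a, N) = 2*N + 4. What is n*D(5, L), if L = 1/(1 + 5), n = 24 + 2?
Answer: 338/3 ≈ 112.67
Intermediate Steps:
n = 26
L = 1/6 ≈ 0.16667
D(a, N) = 4 + 2*N
n*D(5, L) = 26*(4 + 2*(1/6)) = 26*(4 + 1/3) = 26*(13/3) = 338/3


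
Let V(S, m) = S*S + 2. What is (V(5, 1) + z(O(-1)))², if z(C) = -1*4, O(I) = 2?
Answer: 529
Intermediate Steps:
V(S, m) = 2 + S² (V(S, m) = S² + 2 = 2 + S²)
z(C) = -4
(V(5, 1) + z(O(-1)))² = ((2 + 5²) - 4)² = ((2 + 25) - 4)² = (27 - 4)² = 23² = 529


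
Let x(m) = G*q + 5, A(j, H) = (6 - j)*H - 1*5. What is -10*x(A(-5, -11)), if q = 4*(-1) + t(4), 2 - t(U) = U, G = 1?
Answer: 10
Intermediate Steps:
t(U) = 2 - U
A(j, H) = -5 + H*(6 - j) (A(j, H) = H*(6 - j) - 5 = -5 + H*(6 - j))
q = -6 (q = 4*(-1) + (2 - 1*4) = -4 + (2 - 4) = -4 - 2 = -6)
x(m) = -1 (x(m) = 1*(-6) + 5 = -6 + 5 = -1)
-10*x(A(-5, -11)) = -10*(-1) = 10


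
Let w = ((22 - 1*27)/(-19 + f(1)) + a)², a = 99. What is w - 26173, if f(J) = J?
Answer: -5286683/324 ≈ -16317.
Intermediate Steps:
w = 3193369/324 (w = ((22 - 1*27)/(-19 + 1) + 99)² = ((22 - 27)/(-18) + 99)² = (-5*(-1/18) + 99)² = (5/18 + 99)² = (1787/18)² = 3193369/324 ≈ 9856.1)
w - 26173 = 3193369/324 - 26173 = -5286683/324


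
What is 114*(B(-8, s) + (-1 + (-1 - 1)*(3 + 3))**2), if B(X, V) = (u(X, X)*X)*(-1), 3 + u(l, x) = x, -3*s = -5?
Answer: 9234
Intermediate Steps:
s = 5/3 (s = -1/3*(-5) = 5/3 ≈ 1.6667)
u(l, x) = -3 + x
B(X, V) = -X*(-3 + X) (B(X, V) = ((-3 + X)*X)*(-1) = (X*(-3 + X))*(-1) = -X*(-3 + X))
114*(B(-8, s) + (-1 + (-1 - 1)*(3 + 3))**2) = 114*(-8*(3 - 1*(-8)) + (-1 + (-1 - 1)*(3 + 3))**2) = 114*(-8*(3 + 8) + (-1 - 2*6)**2) = 114*(-8*11 + (-1 - 12)**2) = 114*(-88 + (-13)**2) = 114*(-88 + 169) = 114*81 = 9234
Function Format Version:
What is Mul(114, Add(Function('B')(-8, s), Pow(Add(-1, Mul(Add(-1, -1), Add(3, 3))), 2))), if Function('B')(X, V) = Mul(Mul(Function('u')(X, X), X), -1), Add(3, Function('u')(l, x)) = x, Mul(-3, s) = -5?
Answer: 9234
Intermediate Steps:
s = Rational(5, 3) (s = Mul(Rational(-1, 3), -5) = Rational(5, 3) ≈ 1.6667)
Function('u')(l, x) = Add(-3, x)
Function('B')(X, V) = Mul(-1, X, Add(-3, X)) (Function('B')(X, V) = Mul(Mul(Add(-3, X), X), -1) = Mul(Mul(X, Add(-3, X)), -1) = Mul(-1, X, Add(-3, X)))
Mul(114, Add(Function('B')(-8, s), Pow(Add(-1, Mul(Add(-1, -1), Add(3, 3))), 2))) = Mul(114, Add(Mul(-8, Add(3, Mul(-1, -8))), Pow(Add(-1, Mul(Add(-1, -1), Add(3, 3))), 2))) = Mul(114, Add(Mul(-8, Add(3, 8)), Pow(Add(-1, Mul(-2, 6)), 2))) = Mul(114, Add(Mul(-8, 11), Pow(Add(-1, -12), 2))) = Mul(114, Add(-88, Pow(-13, 2))) = Mul(114, Add(-88, 169)) = Mul(114, 81) = 9234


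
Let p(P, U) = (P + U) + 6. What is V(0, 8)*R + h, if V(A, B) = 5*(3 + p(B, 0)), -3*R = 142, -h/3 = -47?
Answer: -11647/3 ≈ -3882.3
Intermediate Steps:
h = 141 (h = -3*(-47) = 141)
p(P, U) = 6 + P + U
R = -142/3 (R = -⅓*142 = -142/3 ≈ -47.333)
V(A, B) = 45 + 5*B (V(A, B) = 5*(3 + (6 + B + 0)) = 5*(3 + (6 + B)) = 5*(9 + B) = 45 + 5*B)
V(0, 8)*R + h = (45 + 5*8)*(-142/3) + 141 = (45 + 40)*(-142/3) + 141 = 85*(-142/3) + 141 = -12070/3 + 141 = -11647/3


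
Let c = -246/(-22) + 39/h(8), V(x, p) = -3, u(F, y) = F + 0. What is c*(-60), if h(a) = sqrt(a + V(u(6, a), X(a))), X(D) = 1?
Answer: -7380/11 - 468*sqrt(5) ≈ -1717.4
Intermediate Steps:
u(F, y) = F
h(a) = sqrt(-3 + a) (h(a) = sqrt(a - 3) = sqrt(-3 + a))
c = 123/11 + 39*sqrt(5)/5 (c = -246/(-22) + 39/(sqrt(-3 + 8)) = -246*(-1/22) + 39/(sqrt(5)) = 123/11 + 39*(sqrt(5)/5) = 123/11 + 39*sqrt(5)/5 ≈ 28.623)
c*(-60) = (123/11 + 39*sqrt(5)/5)*(-60) = -7380/11 - 468*sqrt(5)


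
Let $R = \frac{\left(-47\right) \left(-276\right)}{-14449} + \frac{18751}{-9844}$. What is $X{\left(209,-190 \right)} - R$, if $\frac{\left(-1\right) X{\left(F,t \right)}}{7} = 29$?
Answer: $- \frac{28475269501}{142235956} \approx -200.2$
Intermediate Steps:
$R = - \frac{398629567}{142235956}$ ($R = 12972 \left(- \frac{1}{14449}\right) + 18751 \left(- \frac{1}{9844}\right) = - \frac{12972}{14449} - \frac{18751}{9844} = - \frac{398629567}{142235956} \approx -2.8026$)
$X{\left(F,t \right)} = -203$ ($X{\left(F,t \right)} = \left(-7\right) 29 = -203$)
$X{\left(209,-190 \right)} - R = -203 - - \frac{398629567}{142235956} = -203 + \frac{398629567}{142235956} = - \frac{28475269501}{142235956}$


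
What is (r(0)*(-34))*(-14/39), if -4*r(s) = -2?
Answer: 238/39 ≈ 6.1026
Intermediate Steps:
r(s) = 1/2 (r(s) = -1/4*(-2) = 1/2)
(r(0)*(-34))*(-14/39) = ((1/2)*(-34))*(-14/39) = -(-238)/39 = -17*(-14/39) = 238/39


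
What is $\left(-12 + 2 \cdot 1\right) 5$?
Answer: $-50$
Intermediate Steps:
$\left(-12 + 2 \cdot 1\right) 5 = \left(-12 + 2\right) 5 = \left(-10\right) 5 = -50$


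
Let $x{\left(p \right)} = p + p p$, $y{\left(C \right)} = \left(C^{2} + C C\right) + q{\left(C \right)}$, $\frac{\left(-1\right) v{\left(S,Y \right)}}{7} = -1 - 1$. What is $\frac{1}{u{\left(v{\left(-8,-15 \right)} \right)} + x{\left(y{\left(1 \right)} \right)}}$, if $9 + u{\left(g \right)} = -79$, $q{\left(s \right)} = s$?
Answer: $- \frac{1}{76} \approx -0.013158$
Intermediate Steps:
$v{\left(S,Y \right)} = 14$ ($v{\left(S,Y \right)} = - 7 \left(-1 - 1\right) = \left(-7\right) \left(-2\right) = 14$)
$y{\left(C \right)} = C + 2 C^{2}$ ($y{\left(C \right)} = \left(C^{2} + C C\right) + C = \left(C^{2} + C^{2}\right) + C = 2 C^{2} + C = C + 2 C^{2}$)
$u{\left(g \right)} = -88$ ($u{\left(g \right)} = -9 - 79 = -88$)
$x{\left(p \right)} = p + p^{2}$
$\frac{1}{u{\left(v{\left(-8,-15 \right)} \right)} + x{\left(y{\left(1 \right)} \right)}} = \frac{1}{-88 + 1 \left(1 + 2 \cdot 1\right) \left(1 + 1 \left(1 + 2 \cdot 1\right)\right)} = \frac{1}{-88 + 1 \left(1 + 2\right) \left(1 + 1 \left(1 + 2\right)\right)} = \frac{1}{-88 + 1 \cdot 3 \left(1 + 1 \cdot 3\right)} = \frac{1}{-88 + 3 \left(1 + 3\right)} = \frac{1}{-88 + 3 \cdot 4} = \frac{1}{-88 + 12} = \frac{1}{-76} = - \frac{1}{76}$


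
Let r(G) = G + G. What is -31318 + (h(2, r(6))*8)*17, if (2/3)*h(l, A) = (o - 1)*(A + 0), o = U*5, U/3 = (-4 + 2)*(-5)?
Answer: 333434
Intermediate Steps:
U = 30 (U = 3*((-4 + 2)*(-5)) = 3*(-2*(-5)) = 3*10 = 30)
r(G) = 2*G
o = 150 (o = 30*5 = 150)
h(l, A) = 447*A/2 (h(l, A) = 3*((150 - 1)*(A + 0))/2 = 3*(149*A)/2 = 447*A/2)
-31318 + (h(2, r(6))*8)*17 = -31318 + ((447*(2*6)/2)*8)*17 = -31318 + (((447/2)*12)*8)*17 = -31318 + (2682*8)*17 = -31318 + 21456*17 = -31318 + 364752 = 333434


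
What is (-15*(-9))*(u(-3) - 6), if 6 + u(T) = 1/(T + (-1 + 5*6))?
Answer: -41985/26 ≈ -1614.8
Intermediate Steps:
u(T) = -6 + 1/(29 + T) (u(T) = -6 + 1/(T + (-1 + 5*6)) = -6 + 1/(T + (-1 + 30)) = -6 + 1/(T + 29) = -6 + 1/(29 + T))
(-15*(-9))*(u(-3) - 6) = (-15*(-9))*((-173 - 6*(-3))/(29 - 3) - 6) = 135*((-173 + 18)/26 - 6) = 135*((1/26)*(-155) - 6) = 135*(-155/26 - 6) = 135*(-311/26) = -41985/26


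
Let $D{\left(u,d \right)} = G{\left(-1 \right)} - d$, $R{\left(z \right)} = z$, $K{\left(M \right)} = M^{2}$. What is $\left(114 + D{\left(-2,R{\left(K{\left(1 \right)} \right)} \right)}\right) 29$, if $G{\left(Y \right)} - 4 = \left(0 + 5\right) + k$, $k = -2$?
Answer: $3480$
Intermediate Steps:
$G{\left(Y \right)} = 7$ ($G{\left(Y \right)} = 4 + \left(\left(0 + 5\right) - 2\right) = 4 + \left(5 - 2\right) = 4 + 3 = 7$)
$D{\left(u,d \right)} = 7 - d$
$\left(114 + D{\left(-2,R{\left(K{\left(1 \right)} \right)} \right)}\right) 29 = \left(114 + \left(7 - 1^{2}\right)\right) 29 = \left(114 + \left(7 - 1\right)\right) 29 = \left(114 + 6\right) 29 = 120 \cdot 29 = 3480$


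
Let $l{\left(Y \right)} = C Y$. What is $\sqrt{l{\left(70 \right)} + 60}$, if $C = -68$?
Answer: $10 i \sqrt{47} \approx 68.557 i$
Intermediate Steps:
$l{\left(Y \right)} = - 68 Y$
$\sqrt{l{\left(70 \right)} + 60} = \sqrt{\left(-68\right) 70 + 60} = \sqrt{-4760 + 60} = \sqrt{-4700} = 10 i \sqrt{47}$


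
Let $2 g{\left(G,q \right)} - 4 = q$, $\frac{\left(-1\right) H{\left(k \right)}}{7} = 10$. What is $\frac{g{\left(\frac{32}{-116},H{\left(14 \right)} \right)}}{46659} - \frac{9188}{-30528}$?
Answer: $\frac{35641289}{118700496} \approx 0.30026$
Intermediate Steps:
$H{\left(k \right)} = -70$ ($H{\left(k \right)} = \left(-7\right) 10 = -70$)
$g{\left(G,q \right)} = 2 + \frac{q}{2}$
$\frac{g{\left(\frac{32}{-116},H{\left(14 \right)} \right)}}{46659} - \frac{9188}{-30528} = \frac{2 + \frac{1}{2} \left(-70\right)}{46659} - \frac{9188}{-30528} = \left(2 - 35\right) \frac{1}{46659} - - \frac{2297}{7632} = \left(-33\right) \frac{1}{46659} + \frac{2297}{7632} = - \frac{11}{15553} + \frac{2297}{7632} = \frac{35641289}{118700496}$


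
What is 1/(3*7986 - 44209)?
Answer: -1/20251 ≈ -4.9380e-5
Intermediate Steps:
1/(3*7986 - 44209) = 1/(23958 - 44209) = 1/(-20251) = -1/20251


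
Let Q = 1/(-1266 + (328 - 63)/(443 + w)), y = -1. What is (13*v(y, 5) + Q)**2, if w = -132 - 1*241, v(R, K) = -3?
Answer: 474973207489/312264241 ≈ 1521.1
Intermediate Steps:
w = -373 (w = -132 - 241 = -373)
Q = -14/17671 (Q = 1/(-1266 + (328 - 63)/(443 - 373)) = 1/(-1266 + 265/70) = 1/(-1266 + 265*(1/70)) = 1/(-1266 + 53/14) = 1/(-17671/14) = -14/17671 ≈ -0.00079226)
(13*v(y, 5) + Q)**2 = (13*(-3) - 14/17671)**2 = (-39 - 14/17671)**2 = (-689183/17671)**2 = 474973207489/312264241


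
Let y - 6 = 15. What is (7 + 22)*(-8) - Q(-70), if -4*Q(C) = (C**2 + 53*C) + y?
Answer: 283/4 ≈ 70.750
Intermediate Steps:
y = 21 (y = 6 + 15 = 21)
Q(C) = -21/4 - 53*C/4 - C**2/4 (Q(C) = -((C**2 + 53*C) + 21)/4 = -(21 + C**2 + 53*C)/4 = -21/4 - 53*C/4 - C**2/4)
(7 + 22)*(-8) - Q(-70) = (7 + 22)*(-8) - (-21/4 - 53/4*(-70) - 1/4*(-70)**2) = 29*(-8) - (-21/4 + 1855/2 - 1/4*4900) = -232 - (-21/4 + 1855/2 - 1225) = -232 - 1*(-1211/4) = -232 + 1211/4 = 283/4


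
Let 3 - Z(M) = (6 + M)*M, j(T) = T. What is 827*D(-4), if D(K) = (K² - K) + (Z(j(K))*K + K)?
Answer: -23156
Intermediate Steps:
Z(M) = 3 - M*(6 + M) (Z(M) = 3 - (6 + M)*M = 3 - M*(6 + M))
D(K) = K² + K*(3 - K² - 6*K) (D(K) = (K² - K) + ((3 - K² - 6*K)*K + K) = (K² - K) + (K*(3 - K² - 6*K) + K) = (K² - K) + (K + K*(3 - K² - 6*K)) = K² + K*(3 - K² - 6*K))
827*D(-4) = 827*(-4*(3 - 1*(-4)² - 5*(-4))) = 827*(-4*(3 - 1*16 + 20)) = 827*(-4*(3 - 16 + 20)) = 827*(-4*7) = 827*(-28) = -23156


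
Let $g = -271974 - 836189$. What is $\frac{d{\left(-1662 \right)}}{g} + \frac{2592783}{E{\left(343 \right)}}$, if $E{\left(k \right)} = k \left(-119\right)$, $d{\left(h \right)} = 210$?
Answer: $- \frac{410462108457}{6461698453} \approx -63.522$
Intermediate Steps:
$g = -1108163$
$E{\left(k \right)} = - 119 k$
$\frac{d{\left(-1662 \right)}}{g} + \frac{2592783}{E{\left(343 \right)}} = \frac{210}{-1108163} + \frac{2592783}{\left(-119\right) 343} = 210 \left(- \frac{1}{1108163}\right) + \frac{2592783}{-40817} = - \frac{30}{158309} + 2592783 \left(- \frac{1}{40817}\right) = - \frac{30}{158309} - \frac{2592783}{40817} = - \frac{410462108457}{6461698453}$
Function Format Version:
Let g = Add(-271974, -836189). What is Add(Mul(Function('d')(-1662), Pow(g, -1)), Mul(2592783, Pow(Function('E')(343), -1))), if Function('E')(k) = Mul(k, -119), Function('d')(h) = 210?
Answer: Rational(-410462108457, 6461698453) ≈ -63.522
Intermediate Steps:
g = -1108163
Function('E')(k) = Mul(-119, k)
Add(Mul(Function('d')(-1662), Pow(g, -1)), Mul(2592783, Pow(Function('E')(343), -1))) = Add(Mul(210, Pow(-1108163, -1)), Mul(2592783, Pow(Mul(-119, 343), -1))) = Add(Mul(210, Rational(-1, 1108163)), Mul(2592783, Pow(-40817, -1))) = Add(Rational(-30, 158309), Mul(2592783, Rational(-1, 40817))) = Add(Rational(-30, 158309), Rational(-2592783, 40817)) = Rational(-410462108457, 6461698453)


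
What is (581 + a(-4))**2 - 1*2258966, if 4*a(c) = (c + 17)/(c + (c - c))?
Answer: -492121207/256 ≈ -1.9223e+6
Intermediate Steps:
a(c) = (17 + c)/(4*c) (a(c) = ((c + 17)/(c + (c - c)))/4 = ((17 + c)/(c + 0))/4 = ((17 + c)/c)/4 = (17 + c)/(4*c))
(581 + a(-4))**2 - 1*2258966 = (581 + (1/4)*(17 - 4)/(-4))**2 - 1*2258966 = (581 + (1/4)*(-1/4)*13)**2 - 2258966 = (581 - 13/16)**2 - 2258966 = (9283/16)**2 - 2258966 = 86174089/256 - 2258966 = -492121207/256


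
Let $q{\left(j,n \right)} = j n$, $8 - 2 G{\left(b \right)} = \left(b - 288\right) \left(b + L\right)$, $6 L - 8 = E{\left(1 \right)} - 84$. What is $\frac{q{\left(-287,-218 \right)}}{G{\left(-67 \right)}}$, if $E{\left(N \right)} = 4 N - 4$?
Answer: $- \frac{375396}{84821} \approx -4.4257$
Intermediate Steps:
$E{\left(N \right)} = -4 + 4 N$
$L = - \frac{38}{3}$ ($L = \frac{4}{3} + \frac{\left(-4 + 4 \cdot 1\right) - 84}{6} = \frac{4}{3} + \frac{\left(-4 + 4\right) - 84}{6} = \frac{4}{3} + \frac{0 - 84}{6} = \frac{4}{3} + \frac{1}{6} \left(-84\right) = \frac{4}{3} - 14 = - \frac{38}{3} \approx -12.667$)
$G{\left(b \right)} = 4 - \frac{\left(-288 + b\right) \left(- \frac{38}{3} + b\right)}{2}$ ($G{\left(b \right)} = 4 - \frac{\left(b - 288\right) \left(b - \frac{38}{3}\right)}{2} = 4 - \frac{\left(-288 + b\right) \left(- \frac{38}{3} + b\right)}{2}$)
$\frac{q{\left(-287,-218 \right)}}{G{\left(-67 \right)}} = \frac{\left(-287\right) \left(-218\right)}{-1820 - \frac{\left(-67\right)^{2}}{2} + \frac{451}{3} \left(-67\right)} = \frac{62566}{-1820 - \frac{4489}{2} - \frac{30217}{3}} = \frac{62566}{- \frac{84821}{6}} = 62566 \left(- \frac{6}{84821}\right) = - \frac{375396}{84821}$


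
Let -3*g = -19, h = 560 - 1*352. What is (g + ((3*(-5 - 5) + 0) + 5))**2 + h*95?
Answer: 180976/9 ≈ 20108.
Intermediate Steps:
h = 208 (h = 560 - 352 = 208)
g = 19/3 (g = -1/3*(-19) = 19/3 ≈ 6.3333)
(g + ((3*(-5 - 5) + 0) + 5))**2 + h*95 = (19/3 + ((3*(-5 - 5) + 0) + 5))**2 + 208*95 = (19/3 + ((3*(-10) + 0) + 5))**2 + 19760 = (19/3 + ((-30 + 0) + 5))**2 + 19760 = (19/3 + (-30 + 5))**2 + 19760 = (19/3 - 25)**2 + 19760 = (-56/3)**2 + 19760 = 3136/9 + 19760 = 180976/9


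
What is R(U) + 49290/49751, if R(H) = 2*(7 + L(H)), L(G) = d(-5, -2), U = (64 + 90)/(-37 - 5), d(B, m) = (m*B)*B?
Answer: -4229296/49751 ≈ -85.009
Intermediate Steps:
d(B, m) = m*B² (d(B, m) = (B*m)*B = m*B²)
U = -11/3 (U = 154/(-42) = 154*(-1/42) = -11/3 ≈ -3.6667)
L(G) = -50 (L(G) = -2*(-5)² = -2*25 = -50)
R(H) = -86 (R(H) = 2*(7 - 50) = 2*(-43) = -86)
R(U) + 49290/49751 = -86 + 49290/49751 = -4229296/49751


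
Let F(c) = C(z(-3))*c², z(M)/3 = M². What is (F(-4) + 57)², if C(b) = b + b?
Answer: 848241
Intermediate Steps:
z(M) = 3*M²
C(b) = 2*b
F(c) = 54*c² (F(c) = (2*(3*(-3)²))*c² = (2*(3*9))*c² = (2*27)*c² = 54*c²)
(F(-4) + 57)² = (54*(-4)² + 57)² = (54*16 + 57)² = (864 + 57)² = 921² = 848241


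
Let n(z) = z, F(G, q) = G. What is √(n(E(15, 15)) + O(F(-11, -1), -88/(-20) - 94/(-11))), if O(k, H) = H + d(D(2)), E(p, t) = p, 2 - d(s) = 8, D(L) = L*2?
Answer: √66385/55 ≈ 4.6846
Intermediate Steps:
D(L) = 2*L
d(s) = -6 (d(s) = 2 - 1*8 = 2 - 8 = -6)
O(k, H) = -6 + H (O(k, H) = H - 6 = -6 + H)
√(n(E(15, 15)) + O(F(-11, -1), -88/(-20) - 94/(-11))) = √(15 + (-6 + (-88/(-20) - 94/(-11)))) = √(15 + (-6 + (-88*(-1/20) - 94*(-1/11)))) = √(15 + (-6 + (22/5 + 94/11))) = √(15 + (-6 + 712/55)) = √(15 + 382/55) = √(1207/55) = √66385/55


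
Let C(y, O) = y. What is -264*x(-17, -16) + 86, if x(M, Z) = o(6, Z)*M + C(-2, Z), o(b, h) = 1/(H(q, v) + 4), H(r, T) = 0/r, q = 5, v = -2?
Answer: 1736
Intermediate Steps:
H(r, T) = 0
o(b, h) = ¼ (o(b, h) = 1/(0 + 4) = 1/4 = ¼)
x(M, Z) = -2 + M/4 (x(M, Z) = M/4 - 2 = -2 + M/4)
-264*x(-17, -16) + 86 = -264*(-2 + (¼)*(-17)) + 86 = -264*(-2 - 17/4) + 86 = -264*(-25/4) + 86 = 1650 + 86 = 1736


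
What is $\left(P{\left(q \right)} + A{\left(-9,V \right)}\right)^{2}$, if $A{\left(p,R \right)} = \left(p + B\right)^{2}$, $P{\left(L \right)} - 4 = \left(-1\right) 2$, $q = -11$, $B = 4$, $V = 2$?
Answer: $729$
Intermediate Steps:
$P{\left(L \right)} = 2$ ($P{\left(L \right)} = 4 - 2 = 2$)
$A{\left(p,R \right)} = \left(4 + p\right)^{2}$ ($A{\left(p,R \right)} = \left(p + 4\right)^{2} = \left(4 + p\right)^{2}$)
$\left(P{\left(q \right)} + A{\left(-9,V \right)}\right)^{2} = \left(2 + \left(4 - 9\right)^{2}\right)^{2} = \left(2 + \left(-5\right)^{2}\right)^{2} = \left(2 + 25\right)^{2} = 27^{2} = 729$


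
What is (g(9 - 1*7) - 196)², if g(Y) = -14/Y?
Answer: 41209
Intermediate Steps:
(g(9 - 1*7) - 196)² = (-14/(9 - 1*7) - 196)² = (-14/(9 - 7) - 196)² = (-14/2 - 196)² = (-14*½ - 196)² = (-7 - 196)² = (-203)² = 41209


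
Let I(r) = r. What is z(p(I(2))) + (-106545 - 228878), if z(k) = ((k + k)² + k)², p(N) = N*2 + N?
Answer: -312923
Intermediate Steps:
p(N) = 3*N (p(N) = 2*N + N = 3*N)
z(k) = (k + 4*k²)² (z(k) = ((2*k)² + k)² = (4*k² + k)² = (k + 4*k²)²)
z(p(I(2))) + (-106545 - 228878) = (3*2)²*(1 + 4*(3*2))² + (-106545 - 228878) = 6²*(1 + 4*6)² - 335423 = 36*(1 + 24)² - 335423 = 36*25² - 335423 = 36*625 - 335423 = 22500 - 335423 = -312923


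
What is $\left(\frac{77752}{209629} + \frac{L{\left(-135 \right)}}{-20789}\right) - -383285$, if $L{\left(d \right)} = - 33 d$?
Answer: $\frac{1670348004637218}{4357977281} \approx 3.8329 \cdot 10^{5}$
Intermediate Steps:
$\left(\frac{77752}{209629} + \frac{L{\left(-135 \right)}}{-20789}\right) - -383285 = \left(\frac{77752}{209629} + \frac{\left(-33\right) \left(-135\right)}{-20789}\right) - -383285 = \left(77752 \cdot \frac{1}{209629} + 4455 \left(- \frac{1}{20789}\right)\right) + 383285 = \left(\frac{77752}{209629} - \frac{4455}{20789}\right) + 383285 = \frac{682489133}{4357977281} + 383285 = \frac{1670348004637218}{4357977281}$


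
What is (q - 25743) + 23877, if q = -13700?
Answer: -15566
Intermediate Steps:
(q - 25743) + 23877 = (-13700 - 25743) + 23877 = -39443 + 23877 = -15566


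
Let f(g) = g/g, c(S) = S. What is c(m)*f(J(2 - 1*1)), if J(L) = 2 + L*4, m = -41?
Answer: -41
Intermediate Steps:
J(L) = 2 + 4*L
f(g) = 1
c(m)*f(J(2 - 1*1)) = -41*1 = -41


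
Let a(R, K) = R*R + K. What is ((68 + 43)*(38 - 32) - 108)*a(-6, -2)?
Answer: 18972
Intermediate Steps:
a(R, K) = K + R**2 (a(R, K) = R**2 + K = K + R**2)
((68 + 43)*(38 - 32) - 108)*a(-6, -2) = ((68 + 43)*(38 - 32) - 108)*(-2 + (-6)**2) = (111*6 - 108)*(-2 + 36) = (666 - 108)*34 = 558*34 = 18972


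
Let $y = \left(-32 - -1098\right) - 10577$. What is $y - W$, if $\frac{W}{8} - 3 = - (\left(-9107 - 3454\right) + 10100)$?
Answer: $-29223$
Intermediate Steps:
$y = -9511$ ($y = \left(-32 + 1098\right) - 10577 = 1066 - 10577 = -9511$)
$W = 19712$ ($W = 24 + 8 \left(- (\left(-9107 - 3454\right) + 10100)\right) = 24 + 8 \left(- (-12561 + 10100)\right) = 24 + 8 \left(\left(-1\right) \left(-2461\right)\right) = 24 + 8 \cdot 2461 = 24 + 19688 = 19712$)
$y - W = -9511 - 19712 = -29223$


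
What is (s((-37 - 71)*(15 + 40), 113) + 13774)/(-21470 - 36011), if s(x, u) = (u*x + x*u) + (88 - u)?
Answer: 1328691/57481 ≈ 23.115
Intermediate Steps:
s(x, u) = 88 - u + 2*u*x (s(x, u) = (u*x + u*x) + (88 - u) = 2*u*x + (88 - u) = 88 - u + 2*u*x)
(s((-37 - 71)*(15 + 40), 113) + 13774)/(-21470 - 36011) = ((88 - 1*113 + 2*113*((-37 - 71)*(15 + 40))) + 13774)/(-21470 - 36011) = ((88 - 113 + 2*113*(-108*55)) + 13774)/(-57481) = ((88 - 113 + 2*113*(-5940)) + 13774)*(-1/57481) = ((88 - 113 - 1342440) + 13774)*(-1/57481) = (-1342465 + 13774)*(-1/57481) = -1328691*(-1/57481) = 1328691/57481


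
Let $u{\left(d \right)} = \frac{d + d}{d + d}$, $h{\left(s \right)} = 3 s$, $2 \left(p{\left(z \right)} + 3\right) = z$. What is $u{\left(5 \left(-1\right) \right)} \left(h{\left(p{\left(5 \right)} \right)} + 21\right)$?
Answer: $\frac{39}{2} \approx 19.5$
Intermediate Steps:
$p{\left(z \right)} = -3 + \frac{z}{2}$
$u{\left(d \right)} = 1$ ($u{\left(d \right)} = \frac{2 d}{2 d} = 2 d \frac{1}{2 d} = 1$)
$u{\left(5 \left(-1\right) \right)} \left(h{\left(p{\left(5 \right)} \right)} + 21\right) = 1 \left(3 \left(-3 + \frac{1}{2} \cdot 5\right) + 21\right) = 1 \left(3 \left(-3 + \frac{5}{2}\right) + 21\right) = 1 \left(3 \left(- \frac{1}{2}\right) + 21\right) = 1 \left(- \frac{3}{2} + 21\right) = 1 \cdot \frac{39}{2} = \frac{39}{2}$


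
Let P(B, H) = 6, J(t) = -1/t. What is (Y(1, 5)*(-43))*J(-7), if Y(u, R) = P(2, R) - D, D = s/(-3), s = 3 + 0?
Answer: -43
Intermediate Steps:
s = 3
D = -1 (D = 3/(-3) = 3*(-⅓) = -1)
Y(u, R) = 7 (Y(u, R) = 6 - 1*(-1) = 6 + 1 = 7)
(Y(1, 5)*(-43))*J(-7) = (7*(-43))*(-1/(-7)) = -(-301)*(-1)/7 = -301*⅐ = -43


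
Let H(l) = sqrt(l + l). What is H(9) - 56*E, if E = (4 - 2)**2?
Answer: -224 + 3*sqrt(2) ≈ -219.76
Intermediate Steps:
H(l) = sqrt(2)*sqrt(l) (H(l) = sqrt(2*l) = sqrt(2)*sqrt(l))
E = 4 (E = 2**2 = 4)
H(9) - 56*E = sqrt(2)*sqrt(9) - 56*4 = sqrt(2)*3 - 224 = 3*sqrt(2) - 224 = -224 + 3*sqrt(2)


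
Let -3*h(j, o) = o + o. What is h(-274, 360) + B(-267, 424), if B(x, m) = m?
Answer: 184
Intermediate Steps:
h(j, o) = -2*o/3 (h(j, o) = -(o + o)/3 = -2*o/3)
h(-274, 360) + B(-267, 424) = -2/3*360 + 424 = -240 + 424 = 184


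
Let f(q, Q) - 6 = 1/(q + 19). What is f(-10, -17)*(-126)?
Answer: -770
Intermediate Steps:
f(q, Q) = 6 + 1/(19 + q) (f(q, Q) = 6 + 1/(q + 19) = 6 + 1/(19 + q))
f(-10, -17)*(-126) = ((115 + 6*(-10))/(19 - 10))*(-126) = ((115 - 60)/9)*(-126) = ((⅑)*55)*(-126) = (55/9)*(-126) = -770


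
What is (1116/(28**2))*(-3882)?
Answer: -541539/98 ≈ -5525.9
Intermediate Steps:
(1116/(28**2))*(-3882) = (1116/784)*(-3882) = (1116*(1/784))*(-3882) = (279/196)*(-3882) = -541539/98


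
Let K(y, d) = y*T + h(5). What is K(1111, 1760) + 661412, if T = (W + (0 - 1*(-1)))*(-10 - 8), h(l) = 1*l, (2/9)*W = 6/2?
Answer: 371446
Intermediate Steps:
W = 27/2 (W = 9*(6/2)/2 = 9*(6*(½))/2 = (9/2)*3 = 27/2 ≈ 13.500)
h(l) = l
T = -261 (T = (27/2 + (0 - 1*(-1)))*(-10 - 8) = (27/2 + (0 + 1))*(-18) = (27/2 + 1)*(-18) = (29/2)*(-18) = -261)
K(y, d) = 5 - 261*y (K(y, d) = y*(-261) + 5 = -261*y + 5 = 5 - 261*y)
K(1111, 1760) + 661412 = (5 - 261*1111) + 661412 = (5 - 289971) + 661412 = -289966 + 661412 = 371446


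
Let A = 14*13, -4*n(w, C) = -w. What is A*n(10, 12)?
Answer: 455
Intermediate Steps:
n(w, C) = w/4 (n(w, C) = -(-1)*w/4 = w/4)
A = 182
A*n(10, 12) = 182*((1/4)*10) = 182*(5/2) = 455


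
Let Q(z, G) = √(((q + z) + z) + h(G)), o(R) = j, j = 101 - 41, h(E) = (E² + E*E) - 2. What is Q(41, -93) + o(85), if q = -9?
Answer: 60 + √17369 ≈ 191.79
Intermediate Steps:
h(E) = -2 + 2*E² (h(E) = (E² + E²) - 2 = 2*E² - 2 = -2 + 2*E²)
j = 60
o(R) = 60
Q(z, G) = √(-11 + 2*z + 2*G²) (Q(z, G) = √(((-9 + z) + z) + (-2 + 2*G²)) = √((-9 + 2*z) + (-2 + 2*G²)) = √(-11 + 2*z + 2*G²))
Q(41, -93) + o(85) = √(-11 + 2*41 + 2*(-93)²) + 60 = √(-11 + 82 + 2*8649) + 60 = √(-11 + 82 + 17298) + 60 = √17369 + 60 = 60 + √17369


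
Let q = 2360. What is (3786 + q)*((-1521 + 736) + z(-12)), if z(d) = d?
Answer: -4898362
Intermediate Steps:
(3786 + q)*((-1521 + 736) + z(-12)) = (3786 + 2360)*((-1521 + 736) - 12) = 6146*(-785 - 12) = 6146*(-797) = -4898362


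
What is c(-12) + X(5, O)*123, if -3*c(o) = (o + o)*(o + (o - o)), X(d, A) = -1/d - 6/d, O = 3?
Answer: -1341/5 ≈ -268.20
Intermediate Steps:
X(d, A) = -7/d
c(o) = -2*o²/3 (c(o) = -(o + o)*(o + (o - o))/3 = -2*o*(o + 0)/3 = -2*o*o/3 = -2*o²/3)
c(-12) + X(5, O)*123 = -⅔*(-12)² - 7/5*123 = -⅔*144 - 7*⅕*123 = -96 - 7/5*123 = -96 - 861/5 = -1341/5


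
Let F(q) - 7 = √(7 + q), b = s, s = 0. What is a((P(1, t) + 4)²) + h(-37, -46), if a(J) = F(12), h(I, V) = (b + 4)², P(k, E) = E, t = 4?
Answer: 23 + √19 ≈ 27.359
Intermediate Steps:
b = 0
F(q) = 7 + √(7 + q)
h(I, V) = 16 (h(I, V) = (0 + 4)² = 4² = 16)
a(J) = 7 + √19 (a(J) = 7 + √(7 + 12) = 7 + √19)
a((P(1, t) + 4)²) + h(-37, -46) = (7 + √19) + 16 = 23 + √19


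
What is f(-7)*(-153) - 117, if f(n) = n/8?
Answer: 135/8 ≈ 16.875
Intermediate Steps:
f(n) = n/8 (f(n) = n*(1/8) = n/8)
f(-7)*(-153) - 117 = ((1/8)*(-7))*(-153) - 117 = -7/8*(-153) - 117 = 1071/8 - 117 = 135/8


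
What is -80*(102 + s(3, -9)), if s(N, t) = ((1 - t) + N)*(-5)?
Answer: -2960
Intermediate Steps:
s(N, t) = -5 - 5*N + 5*t (s(N, t) = (1 + N - t)*(-5) = -5 - 5*N + 5*t)
-80*(102 + s(3, -9)) = -80*(102 + (-5 - 5*3 + 5*(-9))) = -80*(102 + (-5 - 15 - 45)) = -80*(102 - 65) = -80*37 = -2960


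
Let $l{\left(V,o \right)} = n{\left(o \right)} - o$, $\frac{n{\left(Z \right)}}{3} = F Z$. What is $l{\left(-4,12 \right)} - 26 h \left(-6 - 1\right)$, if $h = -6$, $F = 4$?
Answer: $-960$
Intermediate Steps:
$n{\left(Z \right)} = 12 Z$ ($n{\left(Z \right)} = 3 \cdot 4 Z = 12 Z$)
$l{\left(V,o \right)} = 11 o$ ($l{\left(V,o \right)} = 12 o - o = 11 o$)
$l{\left(-4,12 \right)} - 26 h \left(-6 - 1\right) = 11 \cdot 12 - 26 \left(- 6 \left(-6 - 1\right)\right) = 132 - 26 \left(\left(-6\right) \left(-7\right)\right) = 132 - 1092 = -960$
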